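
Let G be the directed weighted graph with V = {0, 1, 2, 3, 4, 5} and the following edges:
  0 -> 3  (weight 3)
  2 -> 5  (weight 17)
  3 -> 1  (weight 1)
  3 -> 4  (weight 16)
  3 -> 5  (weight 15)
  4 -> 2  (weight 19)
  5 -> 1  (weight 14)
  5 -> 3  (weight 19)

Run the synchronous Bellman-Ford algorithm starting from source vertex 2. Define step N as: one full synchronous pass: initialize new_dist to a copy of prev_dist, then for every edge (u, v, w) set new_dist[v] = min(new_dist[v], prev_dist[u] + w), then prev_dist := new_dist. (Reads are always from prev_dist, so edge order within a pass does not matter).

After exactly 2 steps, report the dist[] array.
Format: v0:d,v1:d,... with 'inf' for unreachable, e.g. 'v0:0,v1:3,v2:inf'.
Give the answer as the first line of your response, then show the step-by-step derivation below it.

v0:inf,v1:31,v2:0,v3:36,v4:inf,v5:17

step 1: dist = v0:inf,v1:inf,v2:0,v3:inf,v4:inf,v5:17
step 2: dist = v0:inf,v1:31,v2:0,v3:36,v4:inf,v5:17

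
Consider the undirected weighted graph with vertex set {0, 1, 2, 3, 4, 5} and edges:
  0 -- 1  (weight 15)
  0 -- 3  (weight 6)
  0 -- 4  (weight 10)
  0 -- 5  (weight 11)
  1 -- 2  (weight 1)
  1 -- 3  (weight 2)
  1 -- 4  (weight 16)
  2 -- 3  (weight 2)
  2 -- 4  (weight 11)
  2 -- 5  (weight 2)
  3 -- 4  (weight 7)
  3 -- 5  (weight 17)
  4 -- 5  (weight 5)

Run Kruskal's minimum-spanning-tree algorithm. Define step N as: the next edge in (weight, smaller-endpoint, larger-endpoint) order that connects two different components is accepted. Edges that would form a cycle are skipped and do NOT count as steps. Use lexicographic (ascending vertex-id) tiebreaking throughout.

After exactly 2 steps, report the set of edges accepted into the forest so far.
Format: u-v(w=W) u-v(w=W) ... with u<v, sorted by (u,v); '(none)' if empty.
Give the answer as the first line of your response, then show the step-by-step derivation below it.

1-2(w=1) 1-3(w=2)

step 1: add edge 1-2 (w=1); MST = {1-2(w=1)}
step 2: add edge 1-3 (w=2); MST = {1-2(w=1) 1-3(w=2)}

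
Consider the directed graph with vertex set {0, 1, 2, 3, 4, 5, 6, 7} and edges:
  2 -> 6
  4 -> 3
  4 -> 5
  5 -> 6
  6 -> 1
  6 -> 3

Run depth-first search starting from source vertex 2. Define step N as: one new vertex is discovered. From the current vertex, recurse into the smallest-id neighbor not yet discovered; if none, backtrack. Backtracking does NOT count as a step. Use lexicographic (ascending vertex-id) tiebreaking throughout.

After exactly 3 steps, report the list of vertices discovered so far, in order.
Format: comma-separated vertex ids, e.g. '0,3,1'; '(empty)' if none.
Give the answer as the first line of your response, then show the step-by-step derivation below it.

2,6,1

step 1: discover 2; path=2; order=2
step 2: discover 6; path=2>6; order=2,6
step 3: discover 1; path=2>6>1; order=2,6,1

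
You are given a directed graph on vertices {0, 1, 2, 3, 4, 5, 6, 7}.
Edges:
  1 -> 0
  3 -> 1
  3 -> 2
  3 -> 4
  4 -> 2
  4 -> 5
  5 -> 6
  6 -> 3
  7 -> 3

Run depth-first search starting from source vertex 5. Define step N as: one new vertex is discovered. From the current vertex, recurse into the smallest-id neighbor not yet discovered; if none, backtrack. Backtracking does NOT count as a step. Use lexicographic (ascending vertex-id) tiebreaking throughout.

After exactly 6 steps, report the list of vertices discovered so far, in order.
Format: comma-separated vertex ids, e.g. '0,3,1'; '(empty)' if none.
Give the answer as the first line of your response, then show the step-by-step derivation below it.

5,6,3,1,0,2

step 1: discover 5; path=5; order=5
step 2: discover 6; path=5>6; order=5,6
step 3: discover 3; path=5>6>3; order=5,6,3
step 4: discover 1; path=5>6>3>1; order=5,6,3,1
step 5: discover 0; path=5>6>3>1>0; order=5,6,3,1,0
step 6: discover 2; path=5>6>3>2; order=5,6,3,1,0,2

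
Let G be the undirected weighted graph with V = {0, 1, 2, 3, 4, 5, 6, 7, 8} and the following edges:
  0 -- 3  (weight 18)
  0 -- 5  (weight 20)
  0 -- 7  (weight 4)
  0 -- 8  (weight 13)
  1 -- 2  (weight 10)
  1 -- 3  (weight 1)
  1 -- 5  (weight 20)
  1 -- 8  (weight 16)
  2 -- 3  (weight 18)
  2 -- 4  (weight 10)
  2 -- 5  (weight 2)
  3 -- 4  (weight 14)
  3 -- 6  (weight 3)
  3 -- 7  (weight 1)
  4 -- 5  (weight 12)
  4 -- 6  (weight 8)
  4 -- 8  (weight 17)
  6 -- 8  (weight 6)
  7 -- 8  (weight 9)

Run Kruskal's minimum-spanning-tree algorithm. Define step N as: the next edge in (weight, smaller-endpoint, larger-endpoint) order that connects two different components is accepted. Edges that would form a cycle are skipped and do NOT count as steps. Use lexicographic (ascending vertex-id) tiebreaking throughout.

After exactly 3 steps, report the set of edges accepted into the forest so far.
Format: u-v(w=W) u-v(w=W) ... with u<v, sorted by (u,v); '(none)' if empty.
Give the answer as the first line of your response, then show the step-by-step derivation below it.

1-3(w=1) 2-5(w=2) 3-7(w=1)

step 1: add edge 1-3 (w=1); MST = {1-3(w=1)}
step 2: add edge 3-7 (w=1); MST = {1-3(w=1) 3-7(w=1)}
step 3: add edge 2-5 (w=2); MST = {1-3(w=1) 2-5(w=2) 3-7(w=1)}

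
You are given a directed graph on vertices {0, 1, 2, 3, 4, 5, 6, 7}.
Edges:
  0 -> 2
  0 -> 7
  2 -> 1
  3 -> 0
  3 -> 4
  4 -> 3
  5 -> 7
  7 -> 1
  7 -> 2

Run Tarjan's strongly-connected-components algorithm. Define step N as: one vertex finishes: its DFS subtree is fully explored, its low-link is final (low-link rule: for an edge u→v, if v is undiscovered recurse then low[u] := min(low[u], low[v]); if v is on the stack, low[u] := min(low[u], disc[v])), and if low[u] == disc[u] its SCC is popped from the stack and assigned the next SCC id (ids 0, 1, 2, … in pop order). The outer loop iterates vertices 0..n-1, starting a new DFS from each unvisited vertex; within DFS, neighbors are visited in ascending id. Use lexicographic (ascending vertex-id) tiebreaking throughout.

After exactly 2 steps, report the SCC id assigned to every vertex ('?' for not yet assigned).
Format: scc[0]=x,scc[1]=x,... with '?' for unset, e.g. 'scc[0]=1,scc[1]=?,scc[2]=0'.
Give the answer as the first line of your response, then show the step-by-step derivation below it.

scc[0]=?,scc[1]=0,scc[2]=1,scc[3]=?,scc[4]=?,scc[5]=?,scc[6]=?,scc[7]=?

step 1: low=(low[0]=0,low[1]=2,low[2]=1,low[3]=?,low[4]=?,low[5]=?,low[6]=?,low[7]=?); scc=(scc[0]=?,scc[1]=0,scc[2]=?,scc[3]=?,scc[4]=?,scc[5]=?,scc[6]=?,scc[7]=?)
step 2: low=(low[0]=0,low[1]=2,low[2]=1,low[3]=?,low[4]=?,low[5]=?,low[6]=?,low[7]=?); scc=(scc[0]=?,scc[1]=0,scc[2]=1,scc[3]=?,scc[4]=?,scc[5]=?,scc[6]=?,scc[7]=?)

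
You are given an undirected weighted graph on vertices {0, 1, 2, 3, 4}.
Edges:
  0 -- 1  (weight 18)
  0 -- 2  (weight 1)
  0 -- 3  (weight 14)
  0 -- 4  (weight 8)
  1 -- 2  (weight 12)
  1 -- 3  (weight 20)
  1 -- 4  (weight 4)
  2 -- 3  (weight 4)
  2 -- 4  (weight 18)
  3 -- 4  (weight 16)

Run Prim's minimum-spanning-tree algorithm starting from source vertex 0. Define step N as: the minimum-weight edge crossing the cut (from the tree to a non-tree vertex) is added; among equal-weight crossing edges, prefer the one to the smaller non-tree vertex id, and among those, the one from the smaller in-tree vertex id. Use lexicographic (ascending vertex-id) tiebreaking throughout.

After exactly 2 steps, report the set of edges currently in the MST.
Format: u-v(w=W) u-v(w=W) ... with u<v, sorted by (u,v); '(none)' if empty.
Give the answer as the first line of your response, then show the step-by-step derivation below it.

0-2(w=1) 2-3(w=4)

step 1: add edge 0-2 (w=1); MST = {0-2(w=1)}
step 2: add edge 2-3 (w=4); MST = {0-2(w=1) 2-3(w=4)}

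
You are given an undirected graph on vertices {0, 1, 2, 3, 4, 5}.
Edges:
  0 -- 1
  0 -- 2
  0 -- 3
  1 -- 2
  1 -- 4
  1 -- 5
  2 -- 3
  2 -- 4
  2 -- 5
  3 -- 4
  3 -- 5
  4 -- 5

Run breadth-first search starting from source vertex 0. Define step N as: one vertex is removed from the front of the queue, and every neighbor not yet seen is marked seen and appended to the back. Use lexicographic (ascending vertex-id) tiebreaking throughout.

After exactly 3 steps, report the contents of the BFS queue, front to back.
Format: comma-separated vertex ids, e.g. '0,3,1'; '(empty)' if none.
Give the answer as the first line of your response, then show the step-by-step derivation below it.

3,4,5

step 1: dequeue 0; queue=[1,2,3]; order=0
step 2: dequeue 1; queue=[2,3,4,5]; order=0,1
step 3: dequeue 2; queue=[3,4,5]; order=0,1,2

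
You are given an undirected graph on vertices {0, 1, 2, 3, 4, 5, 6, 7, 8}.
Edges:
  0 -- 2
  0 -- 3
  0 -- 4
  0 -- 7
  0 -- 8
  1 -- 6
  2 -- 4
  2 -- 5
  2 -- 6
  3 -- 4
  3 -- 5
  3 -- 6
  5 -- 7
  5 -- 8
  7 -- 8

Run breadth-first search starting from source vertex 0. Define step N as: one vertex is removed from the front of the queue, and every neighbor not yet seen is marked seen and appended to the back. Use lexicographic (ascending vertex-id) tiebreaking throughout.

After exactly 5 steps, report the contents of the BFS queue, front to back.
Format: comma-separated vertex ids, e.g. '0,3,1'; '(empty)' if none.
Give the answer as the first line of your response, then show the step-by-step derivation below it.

8,5,6

step 1: dequeue 0; queue=[2,3,4,7,8]; order=0
step 2: dequeue 2; queue=[3,4,7,8,5,6]; order=0,2
step 3: dequeue 3; queue=[4,7,8,5,6]; order=0,2,3
step 4: dequeue 4; queue=[7,8,5,6]; order=0,2,3,4
step 5: dequeue 7; queue=[8,5,6]; order=0,2,3,4,7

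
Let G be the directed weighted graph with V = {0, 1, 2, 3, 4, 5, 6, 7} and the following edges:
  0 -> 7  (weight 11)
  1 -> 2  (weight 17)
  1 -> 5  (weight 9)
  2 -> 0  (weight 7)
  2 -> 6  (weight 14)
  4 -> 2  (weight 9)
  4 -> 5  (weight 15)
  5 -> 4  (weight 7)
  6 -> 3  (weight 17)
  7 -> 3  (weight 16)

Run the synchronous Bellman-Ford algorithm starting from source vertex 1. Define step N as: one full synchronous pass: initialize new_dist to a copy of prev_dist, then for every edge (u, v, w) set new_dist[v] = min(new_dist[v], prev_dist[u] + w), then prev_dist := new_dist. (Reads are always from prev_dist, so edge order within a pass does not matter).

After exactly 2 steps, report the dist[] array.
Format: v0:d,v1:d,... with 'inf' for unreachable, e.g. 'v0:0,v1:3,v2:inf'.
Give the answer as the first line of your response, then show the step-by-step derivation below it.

v0:24,v1:0,v2:17,v3:inf,v4:16,v5:9,v6:31,v7:inf

step 1: dist = v0:inf,v1:0,v2:17,v3:inf,v4:inf,v5:9,v6:inf,v7:inf
step 2: dist = v0:24,v1:0,v2:17,v3:inf,v4:16,v5:9,v6:31,v7:inf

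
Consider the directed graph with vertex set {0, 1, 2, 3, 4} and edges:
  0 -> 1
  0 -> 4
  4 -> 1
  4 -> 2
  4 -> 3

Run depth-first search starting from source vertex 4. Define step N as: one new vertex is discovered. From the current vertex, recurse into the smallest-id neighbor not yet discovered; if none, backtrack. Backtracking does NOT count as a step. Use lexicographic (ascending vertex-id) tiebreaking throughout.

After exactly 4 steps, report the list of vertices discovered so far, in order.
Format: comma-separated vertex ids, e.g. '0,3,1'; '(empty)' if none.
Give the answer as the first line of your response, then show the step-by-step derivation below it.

4,1,2,3

step 1: discover 4; path=4; order=4
step 2: discover 1; path=4>1; order=4,1
step 3: discover 2; path=4>2; order=4,1,2
step 4: discover 3; path=4>3; order=4,1,2,3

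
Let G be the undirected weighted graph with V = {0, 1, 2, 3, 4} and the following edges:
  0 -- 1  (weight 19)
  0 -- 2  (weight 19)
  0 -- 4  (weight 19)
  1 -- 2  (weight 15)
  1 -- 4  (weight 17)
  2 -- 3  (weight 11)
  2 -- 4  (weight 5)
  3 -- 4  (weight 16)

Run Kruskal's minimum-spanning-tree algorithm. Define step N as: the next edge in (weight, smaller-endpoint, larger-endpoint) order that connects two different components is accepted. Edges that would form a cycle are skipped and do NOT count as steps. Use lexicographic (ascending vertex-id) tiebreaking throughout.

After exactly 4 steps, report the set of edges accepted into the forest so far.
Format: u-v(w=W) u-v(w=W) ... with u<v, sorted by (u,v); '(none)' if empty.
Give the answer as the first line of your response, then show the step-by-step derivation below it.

0-1(w=19) 1-2(w=15) 2-3(w=11) 2-4(w=5)

step 1: add edge 2-4 (w=5); MST = {2-4(w=5)}
step 2: add edge 2-3 (w=11); MST = {2-3(w=11) 2-4(w=5)}
step 3: add edge 1-2 (w=15); MST = {1-2(w=15) 2-3(w=11) 2-4(w=5)}
step 4: add edge 0-1 (w=19); MST = {0-1(w=19) 1-2(w=15) 2-3(w=11) 2-4(w=5)}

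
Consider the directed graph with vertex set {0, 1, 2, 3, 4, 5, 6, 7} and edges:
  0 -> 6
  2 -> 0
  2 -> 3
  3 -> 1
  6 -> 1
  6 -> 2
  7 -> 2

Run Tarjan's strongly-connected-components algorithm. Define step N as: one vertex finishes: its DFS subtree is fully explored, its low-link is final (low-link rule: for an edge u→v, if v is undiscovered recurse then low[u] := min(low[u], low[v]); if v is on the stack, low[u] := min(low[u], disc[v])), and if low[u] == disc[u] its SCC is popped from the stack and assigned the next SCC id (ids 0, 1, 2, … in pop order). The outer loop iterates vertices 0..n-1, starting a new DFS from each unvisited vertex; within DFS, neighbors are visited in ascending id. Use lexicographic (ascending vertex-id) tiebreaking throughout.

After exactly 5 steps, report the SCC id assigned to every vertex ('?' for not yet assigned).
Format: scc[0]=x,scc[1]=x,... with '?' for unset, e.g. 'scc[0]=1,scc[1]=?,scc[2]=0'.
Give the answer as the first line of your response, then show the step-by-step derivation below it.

scc[0]=2,scc[1]=0,scc[2]=2,scc[3]=1,scc[4]=?,scc[5]=?,scc[6]=2,scc[7]=?

step 1: low=(low[0]=0,low[1]=2,low[2]=?,low[3]=?,low[4]=?,low[5]=?,low[6]=1,low[7]=?); scc=(scc[0]=?,scc[1]=0,scc[2]=?,scc[3]=?,scc[4]=?,scc[5]=?,scc[6]=?,scc[7]=?)
step 2: low=(low[0]=0,low[1]=2,low[2]=0,low[3]=4,low[4]=?,low[5]=?,low[6]=1,low[7]=?); scc=(scc[0]=?,scc[1]=0,scc[2]=?,scc[3]=1,scc[4]=?,scc[5]=?,scc[6]=?,scc[7]=?)
step 3: low=(low[0]=0,low[1]=2,low[2]=0,low[3]=4,low[4]=?,low[5]=?,low[6]=1,low[7]=?); scc=(scc[0]=?,scc[1]=0,scc[2]=?,scc[3]=1,scc[4]=?,scc[5]=?,scc[6]=?,scc[7]=?)
step 4: low=(low[0]=0,low[1]=2,low[2]=0,low[3]=4,low[4]=?,low[5]=?,low[6]=0,low[7]=?); scc=(scc[0]=?,scc[1]=0,scc[2]=?,scc[3]=1,scc[4]=?,scc[5]=?,scc[6]=?,scc[7]=?)
step 5: low=(low[0]=0,low[1]=2,low[2]=0,low[3]=4,low[4]=?,low[5]=?,low[6]=0,low[7]=?); scc=(scc[0]=2,scc[1]=0,scc[2]=2,scc[3]=1,scc[4]=?,scc[5]=?,scc[6]=2,scc[7]=?)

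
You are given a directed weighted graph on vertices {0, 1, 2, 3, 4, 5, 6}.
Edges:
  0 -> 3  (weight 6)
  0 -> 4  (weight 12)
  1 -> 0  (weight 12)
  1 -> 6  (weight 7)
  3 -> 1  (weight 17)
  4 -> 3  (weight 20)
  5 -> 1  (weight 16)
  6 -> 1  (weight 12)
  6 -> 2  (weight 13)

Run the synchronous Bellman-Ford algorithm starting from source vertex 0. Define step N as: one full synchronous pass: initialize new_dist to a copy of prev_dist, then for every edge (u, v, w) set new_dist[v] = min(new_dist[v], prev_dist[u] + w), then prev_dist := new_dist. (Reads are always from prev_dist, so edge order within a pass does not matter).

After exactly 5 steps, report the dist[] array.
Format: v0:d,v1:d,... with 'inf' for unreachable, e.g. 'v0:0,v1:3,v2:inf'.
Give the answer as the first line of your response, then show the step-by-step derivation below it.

v0:0,v1:23,v2:43,v3:6,v4:12,v5:inf,v6:30

step 1: dist = v0:0,v1:inf,v2:inf,v3:6,v4:12,v5:inf,v6:inf
step 2: dist = v0:0,v1:23,v2:inf,v3:6,v4:12,v5:inf,v6:inf
step 3: dist = v0:0,v1:23,v2:inf,v3:6,v4:12,v5:inf,v6:30
step 4: dist = v0:0,v1:23,v2:43,v3:6,v4:12,v5:inf,v6:30
step 5: dist = v0:0,v1:23,v2:43,v3:6,v4:12,v5:inf,v6:30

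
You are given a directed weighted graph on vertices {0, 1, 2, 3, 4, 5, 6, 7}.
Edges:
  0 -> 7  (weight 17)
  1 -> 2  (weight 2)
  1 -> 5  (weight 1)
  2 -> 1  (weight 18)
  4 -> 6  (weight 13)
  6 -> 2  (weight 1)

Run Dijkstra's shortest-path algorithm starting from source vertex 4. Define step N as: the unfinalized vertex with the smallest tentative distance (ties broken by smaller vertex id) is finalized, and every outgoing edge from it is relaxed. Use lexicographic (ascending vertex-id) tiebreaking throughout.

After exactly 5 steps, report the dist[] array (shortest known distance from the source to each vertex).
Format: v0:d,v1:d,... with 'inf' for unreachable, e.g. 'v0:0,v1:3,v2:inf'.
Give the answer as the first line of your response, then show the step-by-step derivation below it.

v0:inf,v1:32,v2:14,v3:inf,v4:0,v5:33,v6:13,v7:inf

step 1: dist = v0:inf,v1:inf,v2:inf,v3:inf,v4:0,v5:inf,v6:13,v7:inf
step 2: dist = v0:inf,v1:inf,v2:14,v3:inf,v4:0,v5:inf,v6:13,v7:inf
step 3: dist = v0:inf,v1:32,v2:14,v3:inf,v4:0,v5:inf,v6:13,v7:inf
step 4: dist = v0:inf,v1:32,v2:14,v3:inf,v4:0,v5:33,v6:13,v7:inf
step 5: dist = v0:inf,v1:32,v2:14,v3:inf,v4:0,v5:33,v6:13,v7:inf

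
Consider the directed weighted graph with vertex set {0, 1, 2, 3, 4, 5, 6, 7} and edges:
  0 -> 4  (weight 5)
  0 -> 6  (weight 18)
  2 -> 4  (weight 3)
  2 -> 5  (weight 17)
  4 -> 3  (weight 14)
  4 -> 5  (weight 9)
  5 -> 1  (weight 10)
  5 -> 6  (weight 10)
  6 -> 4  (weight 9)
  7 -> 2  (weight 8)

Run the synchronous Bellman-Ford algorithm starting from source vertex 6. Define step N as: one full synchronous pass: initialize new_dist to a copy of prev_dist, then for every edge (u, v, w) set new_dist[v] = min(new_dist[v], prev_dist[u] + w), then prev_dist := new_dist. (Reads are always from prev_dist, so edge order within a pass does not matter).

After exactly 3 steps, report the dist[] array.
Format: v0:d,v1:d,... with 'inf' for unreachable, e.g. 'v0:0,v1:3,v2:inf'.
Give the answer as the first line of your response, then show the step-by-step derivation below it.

v0:inf,v1:28,v2:inf,v3:23,v4:9,v5:18,v6:0,v7:inf

step 1: dist = v0:inf,v1:inf,v2:inf,v3:inf,v4:9,v5:inf,v6:0,v7:inf
step 2: dist = v0:inf,v1:inf,v2:inf,v3:23,v4:9,v5:18,v6:0,v7:inf
step 3: dist = v0:inf,v1:28,v2:inf,v3:23,v4:9,v5:18,v6:0,v7:inf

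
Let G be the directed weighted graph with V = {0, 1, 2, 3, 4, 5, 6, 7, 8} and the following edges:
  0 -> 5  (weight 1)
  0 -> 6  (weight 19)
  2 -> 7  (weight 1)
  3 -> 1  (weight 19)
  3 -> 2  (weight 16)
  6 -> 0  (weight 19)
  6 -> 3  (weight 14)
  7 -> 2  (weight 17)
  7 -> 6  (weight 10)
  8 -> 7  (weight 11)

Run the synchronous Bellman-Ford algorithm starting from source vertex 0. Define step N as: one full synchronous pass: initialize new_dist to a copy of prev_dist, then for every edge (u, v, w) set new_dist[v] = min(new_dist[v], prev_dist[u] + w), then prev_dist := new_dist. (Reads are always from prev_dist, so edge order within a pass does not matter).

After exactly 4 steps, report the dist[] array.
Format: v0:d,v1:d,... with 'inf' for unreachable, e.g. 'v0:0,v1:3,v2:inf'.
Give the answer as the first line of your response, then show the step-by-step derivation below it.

v0:0,v1:52,v2:49,v3:33,v4:inf,v5:1,v6:19,v7:50,v8:inf

step 1: dist = v0:0,v1:inf,v2:inf,v3:inf,v4:inf,v5:1,v6:19,v7:inf,v8:inf
step 2: dist = v0:0,v1:inf,v2:inf,v3:33,v4:inf,v5:1,v6:19,v7:inf,v8:inf
step 3: dist = v0:0,v1:52,v2:49,v3:33,v4:inf,v5:1,v6:19,v7:inf,v8:inf
step 4: dist = v0:0,v1:52,v2:49,v3:33,v4:inf,v5:1,v6:19,v7:50,v8:inf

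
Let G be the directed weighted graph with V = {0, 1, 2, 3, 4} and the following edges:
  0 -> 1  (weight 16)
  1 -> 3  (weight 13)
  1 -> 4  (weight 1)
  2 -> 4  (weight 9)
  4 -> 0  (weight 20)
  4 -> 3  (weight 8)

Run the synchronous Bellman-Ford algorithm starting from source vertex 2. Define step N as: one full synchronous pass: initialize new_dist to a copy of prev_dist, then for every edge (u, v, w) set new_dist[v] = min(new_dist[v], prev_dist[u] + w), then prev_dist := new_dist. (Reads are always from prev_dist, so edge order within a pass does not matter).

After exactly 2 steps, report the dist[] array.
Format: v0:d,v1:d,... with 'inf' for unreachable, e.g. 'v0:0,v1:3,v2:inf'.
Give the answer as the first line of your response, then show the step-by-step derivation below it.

v0:29,v1:inf,v2:0,v3:17,v4:9

step 1: dist = v0:inf,v1:inf,v2:0,v3:inf,v4:9
step 2: dist = v0:29,v1:inf,v2:0,v3:17,v4:9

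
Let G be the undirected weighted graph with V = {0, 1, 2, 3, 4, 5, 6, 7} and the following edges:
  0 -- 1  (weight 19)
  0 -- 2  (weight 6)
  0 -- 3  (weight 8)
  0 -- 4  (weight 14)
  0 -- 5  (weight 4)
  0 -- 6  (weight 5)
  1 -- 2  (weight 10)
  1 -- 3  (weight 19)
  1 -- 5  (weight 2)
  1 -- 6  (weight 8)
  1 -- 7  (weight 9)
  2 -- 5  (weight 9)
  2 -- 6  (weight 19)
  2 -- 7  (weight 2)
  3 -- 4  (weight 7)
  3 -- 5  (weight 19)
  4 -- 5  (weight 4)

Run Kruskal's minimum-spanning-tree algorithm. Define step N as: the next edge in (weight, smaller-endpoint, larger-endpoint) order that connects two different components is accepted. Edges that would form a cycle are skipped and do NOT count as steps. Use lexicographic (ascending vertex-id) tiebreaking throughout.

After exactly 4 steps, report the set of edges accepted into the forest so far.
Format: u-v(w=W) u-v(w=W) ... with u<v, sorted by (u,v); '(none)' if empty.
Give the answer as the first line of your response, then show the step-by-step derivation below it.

0-5(w=4) 1-5(w=2) 2-7(w=2) 4-5(w=4)

step 1: add edge 1-5 (w=2); MST = {1-5(w=2)}
step 2: add edge 2-7 (w=2); MST = {1-5(w=2) 2-7(w=2)}
step 3: add edge 0-5 (w=4); MST = {0-5(w=4) 1-5(w=2) 2-7(w=2)}
step 4: add edge 4-5 (w=4); MST = {0-5(w=4) 1-5(w=2) 2-7(w=2) 4-5(w=4)}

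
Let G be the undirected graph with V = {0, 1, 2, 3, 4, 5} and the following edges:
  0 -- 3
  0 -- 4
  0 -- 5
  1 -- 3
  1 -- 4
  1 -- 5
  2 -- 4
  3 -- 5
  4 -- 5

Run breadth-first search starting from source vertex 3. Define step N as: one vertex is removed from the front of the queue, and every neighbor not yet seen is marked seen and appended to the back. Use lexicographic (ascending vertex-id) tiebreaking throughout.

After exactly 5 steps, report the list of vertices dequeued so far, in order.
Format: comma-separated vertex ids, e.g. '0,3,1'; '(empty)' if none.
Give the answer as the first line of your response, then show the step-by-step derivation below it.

3,0,1,5,4

step 1: dequeue 3; queue=[0,1,5]; order=3
step 2: dequeue 0; queue=[1,5,4]; order=3,0
step 3: dequeue 1; queue=[5,4]; order=3,0,1
step 4: dequeue 5; queue=[4]; order=3,0,1,5
step 5: dequeue 4; queue=[2]; order=3,0,1,5,4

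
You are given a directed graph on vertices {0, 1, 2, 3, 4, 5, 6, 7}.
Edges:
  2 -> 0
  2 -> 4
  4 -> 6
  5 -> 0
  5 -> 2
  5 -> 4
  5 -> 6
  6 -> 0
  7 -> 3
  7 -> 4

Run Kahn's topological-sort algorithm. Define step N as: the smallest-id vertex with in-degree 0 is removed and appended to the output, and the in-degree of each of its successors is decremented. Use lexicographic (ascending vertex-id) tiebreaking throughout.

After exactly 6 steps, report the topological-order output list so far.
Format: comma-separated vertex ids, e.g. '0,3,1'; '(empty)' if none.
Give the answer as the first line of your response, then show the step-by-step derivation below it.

1,5,2,7,3,4

step 1: output 1; order=[1]; indeg=(3,0,1,1,3,0,2,0)
step 2: output 5; order=[1,5]; indeg=(2,0,0,1,2,0,1,0)
step 3: output 2; order=[1,5,2]; indeg=(1,0,0,1,1,0,1,0)
step 4: output 7; order=[1,5,2,7]; indeg=(1,0,0,0,0,0,1,0)
step 5: output 3; order=[1,5,2,7,3]; indeg=(1,0,0,0,0,0,1,0)
step 6: output 4; order=[1,5,2,7,3,4]; indeg=(1,0,0,0,0,0,0,0)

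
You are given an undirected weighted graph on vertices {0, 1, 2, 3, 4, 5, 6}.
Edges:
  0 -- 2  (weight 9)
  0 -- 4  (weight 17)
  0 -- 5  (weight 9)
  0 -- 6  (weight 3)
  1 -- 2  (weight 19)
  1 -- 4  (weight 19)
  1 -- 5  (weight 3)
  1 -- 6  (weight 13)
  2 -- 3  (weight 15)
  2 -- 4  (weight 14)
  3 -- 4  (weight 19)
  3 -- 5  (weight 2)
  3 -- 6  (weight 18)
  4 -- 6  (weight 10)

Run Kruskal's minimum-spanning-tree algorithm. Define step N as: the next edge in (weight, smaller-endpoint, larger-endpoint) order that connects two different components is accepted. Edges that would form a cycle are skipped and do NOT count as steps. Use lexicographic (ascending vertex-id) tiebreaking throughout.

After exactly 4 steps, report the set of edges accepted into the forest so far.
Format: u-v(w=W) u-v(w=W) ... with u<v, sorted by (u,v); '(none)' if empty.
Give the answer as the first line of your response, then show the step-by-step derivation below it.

0-2(w=9) 0-6(w=3) 1-5(w=3) 3-5(w=2)

step 1: add edge 3-5 (w=2); MST = {3-5(w=2)}
step 2: add edge 0-6 (w=3); MST = {0-6(w=3) 3-5(w=2)}
step 3: add edge 1-5 (w=3); MST = {0-6(w=3) 1-5(w=3) 3-5(w=2)}
step 4: add edge 0-2 (w=9); MST = {0-2(w=9) 0-6(w=3) 1-5(w=3) 3-5(w=2)}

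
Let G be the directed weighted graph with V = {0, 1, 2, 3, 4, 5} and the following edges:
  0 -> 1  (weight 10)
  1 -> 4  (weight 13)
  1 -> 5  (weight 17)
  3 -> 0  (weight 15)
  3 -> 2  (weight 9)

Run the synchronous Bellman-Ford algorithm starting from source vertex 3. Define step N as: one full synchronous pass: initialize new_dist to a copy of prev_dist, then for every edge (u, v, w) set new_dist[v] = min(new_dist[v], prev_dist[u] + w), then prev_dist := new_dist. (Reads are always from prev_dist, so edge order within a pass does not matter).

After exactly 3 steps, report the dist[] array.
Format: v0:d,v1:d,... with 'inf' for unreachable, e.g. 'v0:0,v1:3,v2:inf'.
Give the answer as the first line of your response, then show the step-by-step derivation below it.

v0:15,v1:25,v2:9,v3:0,v4:38,v5:42

step 1: dist = v0:15,v1:inf,v2:9,v3:0,v4:inf,v5:inf
step 2: dist = v0:15,v1:25,v2:9,v3:0,v4:inf,v5:inf
step 3: dist = v0:15,v1:25,v2:9,v3:0,v4:38,v5:42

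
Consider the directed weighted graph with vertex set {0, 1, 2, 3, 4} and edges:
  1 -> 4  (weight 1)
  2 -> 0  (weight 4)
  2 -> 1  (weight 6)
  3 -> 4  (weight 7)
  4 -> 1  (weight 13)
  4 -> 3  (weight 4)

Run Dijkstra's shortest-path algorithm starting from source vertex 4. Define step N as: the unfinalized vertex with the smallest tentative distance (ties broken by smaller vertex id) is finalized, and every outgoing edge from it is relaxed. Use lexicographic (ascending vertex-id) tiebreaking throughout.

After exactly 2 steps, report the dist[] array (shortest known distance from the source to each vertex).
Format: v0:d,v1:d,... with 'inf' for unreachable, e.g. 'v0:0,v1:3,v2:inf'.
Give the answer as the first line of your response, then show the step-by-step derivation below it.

v0:inf,v1:13,v2:inf,v3:4,v4:0

step 1: dist = v0:inf,v1:13,v2:inf,v3:4,v4:0
step 2: dist = v0:inf,v1:13,v2:inf,v3:4,v4:0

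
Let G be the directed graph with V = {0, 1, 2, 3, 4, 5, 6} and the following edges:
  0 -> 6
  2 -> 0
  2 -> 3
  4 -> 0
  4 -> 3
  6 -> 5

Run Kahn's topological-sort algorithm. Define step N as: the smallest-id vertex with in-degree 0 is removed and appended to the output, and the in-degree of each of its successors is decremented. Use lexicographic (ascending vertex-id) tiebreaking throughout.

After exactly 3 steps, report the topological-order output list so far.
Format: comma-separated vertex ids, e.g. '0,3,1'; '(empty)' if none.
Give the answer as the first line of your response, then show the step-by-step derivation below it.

1,2,4

step 1: output 1; order=[1]; indeg=(2,0,0,2,0,1,1)
step 2: output 2; order=[1,2]; indeg=(1,0,0,1,0,1,1)
step 3: output 4; order=[1,2,4]; indeg=(0,0,0,0,0,1,1)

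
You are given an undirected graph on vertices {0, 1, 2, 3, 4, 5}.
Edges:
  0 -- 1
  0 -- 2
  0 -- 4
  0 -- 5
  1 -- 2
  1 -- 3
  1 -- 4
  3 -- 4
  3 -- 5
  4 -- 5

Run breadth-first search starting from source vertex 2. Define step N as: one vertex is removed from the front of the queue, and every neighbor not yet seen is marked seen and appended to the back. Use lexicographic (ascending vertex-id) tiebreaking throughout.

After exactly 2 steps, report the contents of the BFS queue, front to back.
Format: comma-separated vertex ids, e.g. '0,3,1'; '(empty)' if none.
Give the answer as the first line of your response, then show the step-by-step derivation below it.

1,4,5

step 1: dequeue 2; queue=[0,1]; order=2
step 2: dequeue 0; queue=[1,4,5]; order=2,0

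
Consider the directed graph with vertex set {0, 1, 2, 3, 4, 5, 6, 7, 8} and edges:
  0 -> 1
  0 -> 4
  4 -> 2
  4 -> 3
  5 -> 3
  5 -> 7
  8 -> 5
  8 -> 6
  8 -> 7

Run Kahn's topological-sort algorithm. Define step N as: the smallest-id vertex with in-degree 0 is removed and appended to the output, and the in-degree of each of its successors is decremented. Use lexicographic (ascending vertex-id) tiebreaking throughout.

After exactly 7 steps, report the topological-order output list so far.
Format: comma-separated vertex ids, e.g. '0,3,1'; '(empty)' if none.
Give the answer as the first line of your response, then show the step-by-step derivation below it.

0,1,4,2,8,5,3

step 1: output 0; order=[0]; indeg=(0,0,1,2,0,1,1,2,0)
step 2: output 1; order=[0,1]; indeg=(0,0,1,2,0,1,1,2,0)
step 3: output 4; order=[0,1,4]; indeg=(0,0,0,1,0,1,1,2,0)
step 4: output 2; order=[0,1,4,2]; indeg=(0,0,0,1,0,1,1,2,0)
step 5: output 8; order=[0,1,4,2,8]; indeg=(0,0,0,1,0,0,0,1,0)
step 6: output 5; order=[0,1,4,2,8,5]; indeg=(0,0,0,0,0,0,0,0,0)
step 7: output 3; order=[0,1,4,2,8,5,3]; indeg=(0,0,0,0,0,0,0,0,0)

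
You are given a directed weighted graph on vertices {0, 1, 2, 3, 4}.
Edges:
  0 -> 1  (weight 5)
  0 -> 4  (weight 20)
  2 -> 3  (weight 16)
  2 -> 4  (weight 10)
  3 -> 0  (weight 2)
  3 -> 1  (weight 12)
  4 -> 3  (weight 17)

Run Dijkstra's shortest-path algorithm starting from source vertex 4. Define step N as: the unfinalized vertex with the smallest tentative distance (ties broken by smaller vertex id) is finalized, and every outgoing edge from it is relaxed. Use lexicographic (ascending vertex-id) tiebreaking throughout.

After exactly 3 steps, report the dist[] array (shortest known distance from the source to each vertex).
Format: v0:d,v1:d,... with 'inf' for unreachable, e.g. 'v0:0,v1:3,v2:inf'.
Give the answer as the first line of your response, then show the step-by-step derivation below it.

v0:19,v1:24,v2:inf,v3:17,v4:0

step 1: dist = v0:inf,v1:inf,v2:inf,v3:17,v4:0
step 2: dist = v0:19,v1:29,v2:inf,v3:17,v4:0
step 3: dist = v0:19,v1:24,v2:inf,v3:17,v4:0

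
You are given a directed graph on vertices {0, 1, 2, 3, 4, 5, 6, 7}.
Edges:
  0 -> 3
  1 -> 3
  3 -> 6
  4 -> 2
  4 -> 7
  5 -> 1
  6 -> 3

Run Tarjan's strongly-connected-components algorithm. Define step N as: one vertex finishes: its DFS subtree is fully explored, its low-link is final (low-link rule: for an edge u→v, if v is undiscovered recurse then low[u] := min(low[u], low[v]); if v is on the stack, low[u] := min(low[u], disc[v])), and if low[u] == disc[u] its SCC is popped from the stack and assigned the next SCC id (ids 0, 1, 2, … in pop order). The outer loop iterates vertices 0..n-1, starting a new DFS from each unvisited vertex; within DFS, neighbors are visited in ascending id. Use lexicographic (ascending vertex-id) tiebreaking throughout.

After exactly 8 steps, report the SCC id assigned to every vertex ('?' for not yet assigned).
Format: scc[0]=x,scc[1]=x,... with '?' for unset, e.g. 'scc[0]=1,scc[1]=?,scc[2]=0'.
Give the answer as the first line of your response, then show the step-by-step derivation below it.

scc[0]=1,scc[1]=2,scc[2]=3,scc[3]=0,scc[4]=5,scc[5]=6,scc[6]=0,scc[7]=4

step 1: low=(low[0]=0,low[1]=?,low[2]=?,low[3]=1,low[4]=?,low[5]=?,low[6]=1,low[7]=?); scc=(scc[0]=?,scc[1]=?,scc[2]=?,scc[3]=?,scc[4]=?,scc[5]=?,scc[6]=?,scc[7]=?)
step 2: low=(low[0]=0,low[1]=?,low[2]=?,low[3]=1,low[4]=?,low[5]=?,low[6]=1,low[7]=?); scc=(scc[0]=?,scc[1]=?,scc[2]=?,scc[3]=0,scc[4]=?,scc[5]=?,scc[6]=0,scc[7]=?)
step 3: low=(low[0]=0,low[1]=?,low[2]=?,low[3]=1,low[4]=?,low[5]=?,low[6]=1,low[7]=?); scc=(scc[0]=1,scc[1]=?,scc[2]=?,scc[3]=0,scc[4]=?,scc[5]=?,scc[6]=0,scc[7]=?)
step 4: low=(low[0]=0,low[1]=3,low[2]=?,low[3]=1,low[4]=?,low[5]=?,low[6]=1,low[7]=?); scc=(scc[0]=1,scc[1]=2,scc[2]=?,scc[3]=0,scc[4]=?,scc[5]=?,scc[6]=0,scc[7]=?)
step 5: low=(low[0]=0,low[1]=3,low[2]=4,low[3]=1,low[4]=?,low[5]=?,low[6]=1,low[7]=?); scc=(scc[0]=1,scc[1]=2,scc[2]=3,scc[3]=0,scc[4]=?,scc[5]=?,scc[6]=0,scc[7]=?)
step 6: low=(low[0]=0,low[1]=3,low[2]=4,low[3]=1,low[4]=5,low[5]=?,low[6]=1,low[7]=6); scc=(scc[0]=1,scc[1]=2,scc[2]=3,scc[3]=0,scc[4]=?,scc[5]=?,scc[6]=0,scc[7]=4)
step 7: low=(low[0]=0,low[1]=3,low[2]=4,low[3]=1,low[4]=5,low[5]=?,low[6]=1,low[7]=6); scc=(scc[0]=1,scc[1]=2,scc[2]=3,scc[3]=0,scc[4]=5,scc[5]=?,scc[6]=0,scc[7]=4)
step 8: low=(low[0]=0,low[1]=3,low[2]=4,low[3]=1,low[4]=5,low[5]=7,low[6]=1,low[7]=6); scc=(scc[0]=1,scc[1]=2,scc[2]=3,scc[3]=0,scc[4]=5,scc[5]=6,scc[6]=0,scc[7]=4)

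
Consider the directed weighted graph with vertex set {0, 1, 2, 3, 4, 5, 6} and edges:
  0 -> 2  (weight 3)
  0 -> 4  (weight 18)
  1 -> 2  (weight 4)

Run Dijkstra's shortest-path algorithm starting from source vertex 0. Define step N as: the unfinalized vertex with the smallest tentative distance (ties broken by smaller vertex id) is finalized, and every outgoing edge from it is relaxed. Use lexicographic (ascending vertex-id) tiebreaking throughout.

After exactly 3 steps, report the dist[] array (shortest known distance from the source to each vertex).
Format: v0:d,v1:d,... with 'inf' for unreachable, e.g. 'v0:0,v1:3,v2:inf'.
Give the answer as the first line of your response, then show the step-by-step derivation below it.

v0:0,v1:inf,v2:3,v3:inf,v4:18,v5:inf,v6:inf

step 1: dist = v0:0,v1:inf,v2:3,v3:inf,v4:18,v5:inf,v6:inf
step 2: dist = v0:0,v1:inf,v2:3,v3:inf,v4:18,v5:inf,v6:inf
step 3: dist = v0:0,v1:inf,v2:3,v3:inf,v4:18,v5:inf,v6:inf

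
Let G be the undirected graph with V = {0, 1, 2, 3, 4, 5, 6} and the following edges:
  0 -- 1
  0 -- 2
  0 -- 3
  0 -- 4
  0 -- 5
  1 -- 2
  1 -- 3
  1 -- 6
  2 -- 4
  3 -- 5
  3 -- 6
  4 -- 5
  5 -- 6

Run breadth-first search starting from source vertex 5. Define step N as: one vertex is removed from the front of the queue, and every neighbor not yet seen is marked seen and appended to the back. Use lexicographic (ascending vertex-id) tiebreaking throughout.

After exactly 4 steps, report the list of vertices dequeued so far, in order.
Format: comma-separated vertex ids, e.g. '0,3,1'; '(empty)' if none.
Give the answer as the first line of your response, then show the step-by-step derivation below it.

5,0,3,4

step 1: dequeue 5; queue=[0,3,4,6]; order=5
step 2: dequeue 0; queue=[3,4,6,1,2]; order=5,0
step 3: dequeue 3; queue=[4,6,1,2]; order=5,0,3
step 4: dequeue 4; queue=[6,1,2]; order=5,0,3,4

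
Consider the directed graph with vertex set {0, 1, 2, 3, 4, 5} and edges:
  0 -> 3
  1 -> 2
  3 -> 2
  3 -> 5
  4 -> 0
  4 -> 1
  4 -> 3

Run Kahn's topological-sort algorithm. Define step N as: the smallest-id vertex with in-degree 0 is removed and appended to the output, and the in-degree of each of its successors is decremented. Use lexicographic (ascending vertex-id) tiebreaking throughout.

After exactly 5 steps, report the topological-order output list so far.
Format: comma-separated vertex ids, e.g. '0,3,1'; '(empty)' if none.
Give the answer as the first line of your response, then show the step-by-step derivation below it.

4,0,1,3,2

step 1: output 4; order=[4]; indeg=(0,0,2,1,0,1)
step 2: output 0; order=[4,0]; indeg=(0,0,2,0,0,1)
step 3: output 1; order=[4,0,1]; indeg=(0,0,1,0,0,1)
step 4: output 3; order=[4,0,1,3]; indeg=(0,0,0,0,0,0)
step 5: output 2; order=[4,0,1,3,2]; indeg=(0,0,0,0,0,0)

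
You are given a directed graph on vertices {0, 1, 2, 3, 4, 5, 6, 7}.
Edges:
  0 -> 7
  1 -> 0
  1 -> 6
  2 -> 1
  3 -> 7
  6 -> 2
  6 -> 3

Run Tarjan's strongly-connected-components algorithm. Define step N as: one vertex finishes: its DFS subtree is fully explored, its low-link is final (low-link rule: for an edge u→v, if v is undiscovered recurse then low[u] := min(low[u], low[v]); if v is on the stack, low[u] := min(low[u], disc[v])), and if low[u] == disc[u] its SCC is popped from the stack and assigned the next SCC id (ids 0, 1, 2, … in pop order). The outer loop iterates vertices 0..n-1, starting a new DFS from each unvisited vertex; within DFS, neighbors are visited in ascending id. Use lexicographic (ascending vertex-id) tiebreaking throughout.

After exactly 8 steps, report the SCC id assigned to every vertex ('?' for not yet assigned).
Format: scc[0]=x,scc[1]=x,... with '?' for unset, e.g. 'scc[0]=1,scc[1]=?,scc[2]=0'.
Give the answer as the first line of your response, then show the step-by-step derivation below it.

scc[0]=1,scc[1]=3,scc[2]=3,scc[3]=2,scc[4]=4,scc[5]=5,scc[6]=3,scc[7]=0

step 1: low=(low[0]=0,low[1]=?,low[2]=?,low[3]=?,low[4]=?,low[5]=?,low[6]=?,low[7]=1); scc=(scc[0]=?,scc[1]=?,scc[2]=?,scc[3]=?,scc[4]=?,scc[5]=?,scc[6]=?,scc[7]=0)
step 2: low=(low[0]=0,low[1]=?,low[2]=?,low[3]=?,low[4]=?,low[5]=?,low[6]=?,low[7]=1); scc=(scc[0]=1,scc[1]=?,scc[2]=?,scc[3]=?,scc[4]=?,scc[5]=?,scc[6]=?,scc[7]=0)
step 3: low=(low[0]=0,low[1]=2,low[2]=2,low[3]=?,low[4]=?,low[5]=?,low[6]=3,low[7]=1); scc=(scc[0]=1,scc[1]=?,scc[2]=?,scc[3]=?,scc[4]=?,scc[5]=?,scc[6]=?,scc[7]=0)
step 4: low=(low[0]=0,low[1]=2,low[2]=2,low[3]=5,low[4]=?,low[5]=?,low[6]=2,low[7]=1); scc=(scc[0]=1,scc[1]=?,scc[2]=?,scc[3]=2,scc[4]=?,scc[5]=?,scc[6]=?,scc[7]=0)
step 5: low=(low[0]=0,low[1]=2,low[2]=2,low[3]=5,low[4]=?,low[5]=?,low[6]=2,low[7]=1); scc=(scc[0]=1,scc[1]=?,scc[2]=?,scc[3]=2,scc[4]=?,scc[5]=?,scc[6]=?,scc[7]=0)
step 6: low=(low[0]=0,low[1]=2,low[2]=2,low[3]=5,low[4]=?,low[5]=?,low[6]=2,low[7]=1); scc=(scc[0]=1,scc[1]=3,scc[2]=3,scc[3]=2,scc[4]=?,scc[5]=?,scc[6]=3,scc[7]=0)
step 7: low=(low[0]=0,low[1]=2,low[2]=2,low[3]=5,low[4]=6,low[5]=?,low[6]=2,low[7]=1); scc=(scc[0]=1,scc[1]=3,scc[2]=3,scc[3]=2,scc[4]=4,scc[5]=?,scc[6]=3,scc[7]=0)
step 8: low=(low[0]=0,low[1]=2,low[2]=2,low[3]=5,low[4]=6,low[5]=7,low[6]=2,low[7]=1); scc=(scc[0]=1,scc[1]=3,scc[2]=3,scc[3]=2,scc[4]=4,scc[5]=5,scc[6]=3,scc[7]=0)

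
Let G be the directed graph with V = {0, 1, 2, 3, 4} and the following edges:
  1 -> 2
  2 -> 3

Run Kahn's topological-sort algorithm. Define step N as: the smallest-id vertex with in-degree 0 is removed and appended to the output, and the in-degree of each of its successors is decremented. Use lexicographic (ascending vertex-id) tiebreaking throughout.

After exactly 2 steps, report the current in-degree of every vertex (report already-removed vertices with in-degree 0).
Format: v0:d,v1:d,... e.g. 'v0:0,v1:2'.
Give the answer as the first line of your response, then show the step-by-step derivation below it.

v0:0,v1:0,v2:0,v3:1,v4:0

step 1: output 0; order=[0]; indeg=(0,0,1,1,0)
step 2: output 1; order=[0,1]; indeg=(0,0,0,1,0)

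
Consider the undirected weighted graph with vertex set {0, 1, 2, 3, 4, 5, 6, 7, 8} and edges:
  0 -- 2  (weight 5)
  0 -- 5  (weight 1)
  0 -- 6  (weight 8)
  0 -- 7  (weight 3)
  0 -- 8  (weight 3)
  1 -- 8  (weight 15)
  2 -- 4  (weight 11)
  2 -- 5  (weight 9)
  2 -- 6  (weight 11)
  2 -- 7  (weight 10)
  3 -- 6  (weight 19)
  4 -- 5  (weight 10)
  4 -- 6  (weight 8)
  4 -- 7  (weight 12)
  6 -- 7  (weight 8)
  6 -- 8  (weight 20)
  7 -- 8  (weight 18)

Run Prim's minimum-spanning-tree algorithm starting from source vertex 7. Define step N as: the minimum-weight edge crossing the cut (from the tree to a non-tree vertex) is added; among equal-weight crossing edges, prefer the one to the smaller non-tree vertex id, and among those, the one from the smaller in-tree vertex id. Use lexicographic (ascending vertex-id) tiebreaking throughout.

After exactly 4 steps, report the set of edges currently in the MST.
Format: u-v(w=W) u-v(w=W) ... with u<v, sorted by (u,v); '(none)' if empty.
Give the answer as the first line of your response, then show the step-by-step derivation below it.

0-2(w=5) 0-5(w=1) 0-7(w=3) 0-8(w=3)

step 1: add edge 0-7 (w=3); MST = {0-7(w=3)}
step 2: add edge 0-5 (w=1); MST = {0-5(w=1) 0-7(w=3)}
step 3: add edge 0-8 (w=3); MST = {0-5(w=1) 0-7(w=3) 0-8(w=3)}
step 4: add edge 0-2 (w=5); MST = {0-2(w=5) 0-5(w=1) 0-7(w=3) 0-8(w=3)}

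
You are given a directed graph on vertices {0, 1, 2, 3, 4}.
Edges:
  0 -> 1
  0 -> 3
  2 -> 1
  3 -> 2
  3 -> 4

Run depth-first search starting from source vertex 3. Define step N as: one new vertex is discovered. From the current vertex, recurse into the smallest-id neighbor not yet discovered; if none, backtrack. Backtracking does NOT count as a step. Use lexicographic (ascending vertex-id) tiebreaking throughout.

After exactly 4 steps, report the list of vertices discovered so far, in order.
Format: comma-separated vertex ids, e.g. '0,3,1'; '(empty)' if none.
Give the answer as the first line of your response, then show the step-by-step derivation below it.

3,2,1,4

step 1: discover 3; path=3; order=3
step 2: discover 2; path=3>2; order=3,2
step 3: discover 1; path=3>2>1; order=3,2,1
step 4: discover 4; path=3>4; order=3,2,1,4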